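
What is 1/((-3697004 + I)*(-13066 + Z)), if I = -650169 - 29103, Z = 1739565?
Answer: -1/7555636137724 ≈ -1.3235e-13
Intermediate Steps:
I = -679272
1/((-3697004 + I)*(-13066 + Z)) = 1/((-3697004 - 679272)*(-13066 + 1739565)) = 1/(-4376276*1726499) = 1/(-7555636137724) = -1/7555636137724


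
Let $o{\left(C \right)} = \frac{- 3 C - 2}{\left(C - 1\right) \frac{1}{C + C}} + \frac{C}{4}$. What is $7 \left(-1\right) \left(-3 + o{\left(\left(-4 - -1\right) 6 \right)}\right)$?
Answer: $- \frac{24213}{38} \approx -637.18$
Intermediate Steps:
$o{\left(C \right)} = \frac{C}{4} + \frac{2 C \left(-2 - 3 C\right)}{-1 + C}$ ($o{\left(C \right)} = \frac{-2 - 3 C}{\left(-1 + C\right) \frac{1}{2 C}} + C \frac{1}{4} = \frac{-2 - 3 C}{\left(-1 + C\right) \frac{1}{2 C}} + \frac{C}{4} = \frac{-2 - 3 C}{\frac{1}{2} \frac{1}{C} \left(-1 + C\right)} + \frac{C}{4} = \left(-2 - 3 C\right) \frac{2 C}{-1 + C} + \frac{C}{4} = \frac{2 C \left(-2 - 3 C\right)}{-1 + C} + \frac{C}{4} = \frac{C}{4} + \frac{2 C \left(-2 - 3 C\right)}{-1 + C}$)
$7 \left(-1\right) \left(-3 + o{\left(\left(-4 - -1\right) 6 \right)}\right) = 7 \left(-1\right) \left(-3 - \frac{\left(-4 - -1\right) 6 \left(17 + 23 \left(-4 - -1\right) 6\right)}{-4 + 4 \left(-4 - -1\right) 6}\right) = - 7 \left(-3 - \frac{\left(-4 + 1\right) 6 \left(17 + 23 \left(-4 + 1\right) 6\right)}{-4 + 4 \left(-4 + 1\right) 6}\right) = - 7 \left(-3 - \frac{\left(-3\right) 6 \left(17 + 23 \left(\left(-3\right) 6\right)\right)}{-4 + 4 \left(\left(-3\right) 6\right)}\right) = - 7 \left(-3 - - \frac{18 \left(17 + 23 \left(-18\right)\right)}{-4 + 4 \left(-18\right)}\right) = - 7 \left(-3 - - \frac{18 \left(17 - 414\right)}{-4 - 72}\right) = - 7 \left(-3 - \left(-18\right) \frac{1}{-76} \left(-397\right)\right) = - 7 \left(-3 - \left(-18\right) \left(- \frac{1}{76}\right) \left(-397\right)\right) = - 7 \left(-3 + \frac{3573}{38}\right) = \left(-7\right) \frac{3459}{38} = - \frac{24213}{38}$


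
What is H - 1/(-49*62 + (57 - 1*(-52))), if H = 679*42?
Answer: 83529223/2929 ≈ 28518.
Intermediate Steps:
H = 28518
H - 1/(-49*62 + (57 - 1*(-52))) = 28518 - 1/(-49*62 + (57 - 1*(-52))) = 28518 - 1/(-3038 + (57 + 52)) = 28518 - 1/(-3038 + 109) = 28518 - 1/(-2929) = 28518 - 1*(-1/2929) = 28518 + 1/2929 = 83529223/2929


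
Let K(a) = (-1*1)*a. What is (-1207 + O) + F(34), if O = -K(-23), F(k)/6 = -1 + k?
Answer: -1032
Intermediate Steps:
K(a) = -a
F(k) = -6 + 6*k (F(k) = 6*(-1 + k) = -6 + 6*k)
O = -23 (O = -(-1)*(-23) = -1*23 = -23)
(-1207 + O) + F(34) = (-1207 - 23) + (-6 + 6*34) = -1230 + (-6 + 204) = -1230 + 198 = -1032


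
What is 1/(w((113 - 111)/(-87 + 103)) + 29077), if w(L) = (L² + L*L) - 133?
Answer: 32/926209 ≈ 3.4549e-5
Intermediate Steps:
w(L) = -133 + 2*L² (w(L) = (L² + L²) - 133 = 2*L² - 133 = -133 + 2*L²)
1/(w((113 - 111)/(-87 + 103)) + 29077) = 1/((-133 + 2*((113 - 111)/(-87 + 103))²) + 29077) = 1/((-133 + 2*(2/16)²) + 29077) = 1/((-133 + 2*(2*(1/16))²) + 29077) = 1/((-133 + 2*(⅛)²) + 29077) = 1/((-133 + 2*(1/64)) + 29077) = 1/((-133 + 1/32) + 29077) = 1/(-4255/32 + 29077) = 1/(926209/32) = 32/926209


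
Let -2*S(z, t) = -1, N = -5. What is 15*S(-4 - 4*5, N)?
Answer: 15/2 ≈ 7.5000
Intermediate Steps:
S(z, t) = ½ (S(z, t) = -½*(-1) = ½)
15*S(-4 - 4*5, N) = 15*(½) = 15/2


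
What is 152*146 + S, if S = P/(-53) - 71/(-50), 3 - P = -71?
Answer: 58808863/2650 ≈ 22192.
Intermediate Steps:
P = 74 (P = 3 - 1*(-71) = 3 + 71 = 74)
S = 63/2650 (S = 74/(-53) - 71/(-50) = 74*(-1/53) - 71*(-1/50) = -74/53 + 71/50 = 63/2650 ≈ 0.023774)
152*146 + S = 152*146 + 63/2650 = 22192 + 63/2650 = 58808863/2650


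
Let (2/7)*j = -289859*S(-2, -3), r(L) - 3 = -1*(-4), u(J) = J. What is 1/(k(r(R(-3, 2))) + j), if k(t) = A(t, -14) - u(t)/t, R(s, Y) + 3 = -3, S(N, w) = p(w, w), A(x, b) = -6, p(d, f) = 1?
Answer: -2/2029027 ≈ -9.8569e-7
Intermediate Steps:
S(N, w) = 1
R(s, Y) = -6 (R(s, Y) = -3 - 3 = -6)
r(L) = 7 (r(L) = 3 - 1*(-4) = 3 + 4 = 7)
k(t) = -7 (k(t) = -6 - t/t = -6 - 1*1 = -6 - 1 = -7)
j = -2029013/2 (j = 7*(-289859*1)/2 = (7/2)*(-289859) = -2029013/2 ≈ -1.0145e+6)
1/(k(r(R(-3, 2))) + j) = 1/(-7 - 2029013/2) = 1/(-2029027/2) = -2/2029027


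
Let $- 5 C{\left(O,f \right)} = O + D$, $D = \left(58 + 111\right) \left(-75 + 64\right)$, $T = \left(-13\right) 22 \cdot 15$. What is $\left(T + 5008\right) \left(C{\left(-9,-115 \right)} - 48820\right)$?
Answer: $- \frac{173922576}{5} \approx -3.4785 \cdot 10^{7}$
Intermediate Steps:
$T = -4290$ ($T = \left(-286\right) 15 = -4290$)
$D = -1859$ ($D = 169 \left(-11\right) = -1859$)
$C{\left(O,f \right)} = \frac{1859}{5} - \frac{O}{5}$ ($C{\left(O,f \right)} = - \frac{O - 1859}{5} = - \frac{-1859 + O}{5} = \frac{1859}{5} - \frac{O}{5}$)
$\left(T + 5008\right) \left(C{\left(-9,-115 \right)} - 48820\right) = \left(-4290 + 5008\right) \left(\left(\frac{1859}{5} - - \frac{9}{5}\right) - 48820\right) = 718 \left(\left(\frac{1859}{5} + \frac{9}{5}\right) - 48820\right) = 718 \left(\frac{1868}{5} - 48820\right) = 718 \left(- \frac{242232}{5}\right) = - \frac{173922576}{5}$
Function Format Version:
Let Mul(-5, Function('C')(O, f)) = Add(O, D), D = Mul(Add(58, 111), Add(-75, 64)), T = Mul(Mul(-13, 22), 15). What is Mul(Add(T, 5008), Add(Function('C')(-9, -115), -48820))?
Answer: Rational(-173922576, 5) ≈ -3.4785e+7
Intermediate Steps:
T = -4290 (T = Mul(-286, 15) = -4290)
D = -1859 (D = Mul(169, -11) = -1859)
Function('C')(O, f) = Add(Rational(1859, 5), Mul(Rational(-1, 5), O)) (Function('C')(O, f) = Mul(Rational(-1, 5), Add(O, -1859)) = Mul(Rational(-1, 5), Add(-1859, O)) = Add(Rational(1859, 5), Mul(Rational(-1, 5), O)))
Mul(Add(T, 5008), Add(Function('C')(-9, -115), -48820)) = Mul(Add(-4290, 5008), Add(Add(Rational(1859, 5), Mul(Rational(-1, 5), -9)), -48820)) = Mul(718, Add(Add(Rational(1859, 5), Rational(9, 5)), -48820)) = Mul(718, Add(Rational(1868, 5), -48820)) = Mul(718, Rational(-242232, 5)) = Rational(-173922576, 5)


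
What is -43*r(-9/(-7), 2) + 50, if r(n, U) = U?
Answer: -36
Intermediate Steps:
-43*r(-9/(-7), 2) + 50 = -43*2 + 50 = -86 + 50 = -36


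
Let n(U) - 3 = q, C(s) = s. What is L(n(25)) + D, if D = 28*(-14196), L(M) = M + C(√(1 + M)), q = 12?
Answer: -397469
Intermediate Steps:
n(U) = 15 (n(U) = 3 + 12 = 15)
L(M) = M + √(1 + M)
D = -397488
L(n(25)) + D = (15 + √(1 + 15)) - 397488 = (15 + √16) - 397488 = (15 + 4) - 397488 = 19 - 397488 = -397469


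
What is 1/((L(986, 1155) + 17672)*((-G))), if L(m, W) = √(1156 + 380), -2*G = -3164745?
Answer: -47/1314286816380 + √6/30885740184930 ≈ -3.5682e-11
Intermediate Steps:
G = 3164745/2 (G = -½*(-3164745) = 3164745/2 ≈ 1.5824e+6)
L(m, W) = 16*√6 (L(m, W) = √1536 = 16*√6)
1/((L(986, 1155) + 17672)*((-G))) = 1/((16*√6 + 17672)*((-1*3164745/2))) = 1/((17672 + 16*√6)*(-3164745/2)) = -2/3164745/(17672 + 16*√6) = -2/(3164745*(17672 + 16*√6))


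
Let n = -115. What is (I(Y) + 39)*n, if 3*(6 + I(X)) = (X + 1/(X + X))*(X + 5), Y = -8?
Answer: -75555/16 ≈ -4722.2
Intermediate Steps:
I(X) = -6 + (5 + X)*(X + 1/(2*X))/3 (I(X) = -6 + ((X + 1/(X + X))*(X + 5))/3 = -6 + ((X + 1/(2*X))*(5 + X))/3 = -6 + ((5 + X)*(X + 1/(2*X)))/3 = -6 + (5 + X)*(X + 1/(2*X))/3)
(I(Y) + 39)*n = ((⅙)*(5 - 8*(-35 + 2*(-8)² + 10*(-8)))/(-8) + 39)*(-115) = ((⅙)*(-⅛)*(5 - 8*(-35 + 2*64 - 80)) + 39)*(-115) = ((⅙)*(-⅛)*(5 - 8*(-35 + 128 - 80)) + 39)*(-115) = ((⅙)*(-⅛)*(5 - 8*13) + 39)*(-115) = ((⅙)*(-⅛)*(5 - 104) + 39)*(-115) = ((⅙)*(-⅛)*(-99) + 39)*(-115) = (33/16 + 39)*(-115) = (657/16)*(-115) = -75555/16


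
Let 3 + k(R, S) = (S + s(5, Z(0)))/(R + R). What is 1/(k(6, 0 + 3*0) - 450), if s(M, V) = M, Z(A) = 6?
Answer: -12/5431 ≈ -0.0022095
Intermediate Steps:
k(R, S) = -3 + (5 + S)/(2*R) (k(R, S) = -3 + (S + 5)/(R + R) = -3 + (5 + S)/((2*R)) = -3 + (5 + S)*(1/(2*R)) = -3 + (5 + S)/(2*R))
1/(k(6, 0 + 3*0) - 450) = 1/((½)*(5 + (0 + 3*0) - 6*6)/6 - 450) = 1/((½)*(⅙)*(5 + (0 + 0) - 36) - 450) = 1/((½)*(⅙)*(5 + 0 - 36) - 450) = 1/((½)*(⅙)*(-31) - 450) = 1/(-31/12 - 450) = 1/(-5431/12) = -12/5431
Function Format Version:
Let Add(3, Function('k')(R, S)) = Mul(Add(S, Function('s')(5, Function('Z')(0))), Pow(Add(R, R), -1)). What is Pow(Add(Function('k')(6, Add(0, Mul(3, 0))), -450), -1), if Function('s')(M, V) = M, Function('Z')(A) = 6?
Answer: Rational(-12, 5431) ≈ -0.0022095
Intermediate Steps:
Function('k')(R, S) = Add(-3, Mul(Rational(1, 2), Pow(R, -1), Add(5, S))) (Function('k')(R, S) = Add(-3, Mul(Add(S, 5), Pow(Add(R, R), -1))) = Add(-3, Mul(Add(5, S), Pow(Mul(2, R), -1))) = Add(-3, Mul(Add(5, S), Mul(Rational(1, 2), Pow(R, -1)))) = Add(-3, Mul(Rational(1, 2), Pow(R, -1), Add(5, S))))
Pow(Add(Function('k')(6, Add(0, Mul(3, 0))), -450), -1) = Pow(Add(Mul(Rational(1, 2), Pow(6, -1), Add(5, Add(0, Mul(3, 0)), Mul(-6, 6))), -450), -1) = Pow(Add(Mul(Rational(1, 2), Rational(1, 6), Add(5, Add(0, 0), -36)), -450), -1) = Pow(Add(Mul(Rational(1, 2), Rational(1, 6), Add(5, 0, -36)), -450), -1) = Pow(Add(Mul(Rational(1, 2), Rational(1, 6), -31), -450), -1) = Pow(Add(Rational(-31, 12), -450), -1) = Pow(Rational(-5431, 12), -1) = Rational(-12, 5431)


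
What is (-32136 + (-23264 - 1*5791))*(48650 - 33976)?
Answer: -897916734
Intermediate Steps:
(-32136 + (-23264 - 1*5791))*(48650 - 33976) = (-32136 + (-23264 - 5791))*14674 = (-32136 - 29055)*14674 = -61191*14674 = -897916734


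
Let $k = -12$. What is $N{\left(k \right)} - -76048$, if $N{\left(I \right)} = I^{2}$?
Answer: $76192$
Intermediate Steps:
$N{\left(k \right)} - -76048 = \left(-12\right)^{2} - -76048 = 144 + 76048 = 76192$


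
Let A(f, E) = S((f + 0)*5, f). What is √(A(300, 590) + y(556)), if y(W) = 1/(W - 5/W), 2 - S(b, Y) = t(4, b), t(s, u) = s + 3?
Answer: I*√477637998969/309131 ≈ 2.2357*I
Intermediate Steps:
t(s, u) = 3 + s
S(b, Y) = -5 (S(b, Y) = 2 - (3 + 4) = 2 - 1*7 = 2 - 7 = -5)
A(f, E) = -5
√(A(300, 590) + y(556)) = √(-5 + 556/(-5 + 556²)) = √(-5 + 556/(-5 + 309136)) = √(-5 + 556/309131) = √(-1545099/309131) = I*√477637998969/309131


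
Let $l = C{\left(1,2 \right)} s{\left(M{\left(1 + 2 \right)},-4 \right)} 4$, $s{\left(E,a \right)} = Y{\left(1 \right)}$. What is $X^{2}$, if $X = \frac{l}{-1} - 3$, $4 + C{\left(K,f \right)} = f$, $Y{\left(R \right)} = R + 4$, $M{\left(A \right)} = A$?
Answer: $1369$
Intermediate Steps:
$Y{\left(R \right)} = 4 + R$
$C{\left(K,f \right)} = -4 + f$
$s{\left(E,a \right)} = 5$ ($s{\left(E,a \right)} = 4 + 1 = 5$)
$l = -40$ ($l = \left(-4 + 2\right) 5 \cdot 4 = \left(-2\right) 5 \cdot 4 = \left(-10\right) 4 = -40$)
$X = 37$ ($X = \frac{1}{-1} \left(-40\right) - 3 = \left(-1\right) \left(-40\right) - 3 = 40 - 3 = 37$)
$X^{2} = 37^{2} = 1369$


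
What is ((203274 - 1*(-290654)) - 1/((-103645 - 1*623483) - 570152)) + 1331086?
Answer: 2367554161921/1297280 ≈ 1.8250e+6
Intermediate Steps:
((203274 - 1*(-290654)) - 1/((-103645 - 1*623483) - 570152)) + 1331086 = ((203274 + 290654) - 1/((-103645 - 623483) - 570152)) + 1331086 = (493928 - 1/(-727128 - 570152)) + 1331086 = (493928 - 1/(-1297280)) + 1331086 = (493928 - 1*(-1/1297280)) + 1331086 = (493928 + 1/1297280) + 1331086 = 640762915841/1297280 + 1331086 = 2367554161921/1297280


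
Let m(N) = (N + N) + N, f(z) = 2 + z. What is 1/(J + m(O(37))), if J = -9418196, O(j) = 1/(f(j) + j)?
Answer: -76/715782893 ≈ -1.0618e-7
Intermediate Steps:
O(j) = 1/(2 + 2*j) (O(j) = 1/((2 + j) + j) = 1/(2 + 2*j))
m(N) = 3*N (m(N) = 2*N + N = 3*N)
1/(J + m(O(37))) = 1/(-9418196 + 3*(1/(2*(1 + 37)))) = 1/(-9418196 + 3*((½)/38)) = 1/(-9418196 + 3*((½)*(1/38))) = 1/(-9418196 + 3*(1/76)) = 1/(-9418196 + 3/76) = 1/(-715782893/76) = -76/715782893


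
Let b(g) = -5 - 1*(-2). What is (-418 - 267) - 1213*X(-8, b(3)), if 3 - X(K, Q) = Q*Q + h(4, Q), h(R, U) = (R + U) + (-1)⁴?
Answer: 9019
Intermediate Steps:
h(R, U) = 1 + R + U (h(R, U) = (R + U) + 1 = 1 + R + U)
b(g) = -3 (b(g) = -5 + 2 = -3)
X(K, Q) = -2 - Q - Q² (X(K, Q) = 3 - (Q*Q + (1 + 4 + Q)) = 3 - (Q² + (5 + Q)) = 3 - (5 + Q + Q²) = 3 + (-5 - Q - Q²) = -2 - Q - Q²)
(-418 - 267) - 1213*X(-8, b(3)) = (-418 - 267) - 1213*(-2 - 1*(-3) - 1*(-3)²) = -685 - 1213*(-2 + 3 - 1*9) = -685 - 1213*(-2 + 3 - 9) = -685 - 1213*(-8) = -685 + 9704 = 9019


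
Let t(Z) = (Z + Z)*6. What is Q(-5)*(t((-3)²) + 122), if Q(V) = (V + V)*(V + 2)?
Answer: 6900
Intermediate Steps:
Q(V) = 2*V*(2 + V) (Q(V) = (2*V)*(2 + V) = 2*V*(2 + V))
t(Z) = 12*Z (t(Z) = (2*Z)*6 = 12*Z)
Q(-5)*(t((-3)²) + 122) = (2*(-5)*(2 - 5))*(12*(-3)² + 122) = (2*(-5)*(-3))*(12*9 + 122) = 30*(108 + 122) = 30*230 = 6900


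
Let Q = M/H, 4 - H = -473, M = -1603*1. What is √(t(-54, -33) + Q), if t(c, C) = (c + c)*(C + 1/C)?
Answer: √10902010801/1749 ≈ 59.698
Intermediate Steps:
M = -1603
H = 477 (H = 4 - 1*(-473) = 4 + 473 = 477)
Q = -1603/477 ≈ -3.3606
t(c, C) = 2*c*(C + 1/C) (t(c, C) = (2*c)*(C + 1/C) = 2*c*(C + 1/C))
√(t(-54, -33) + Q) = √(2*(-54)*(1 + (-33)²)/(-33) - 1603/477) = √(2*(-54)*(-1/33)*(1 + 1089) - 1603/477) = √(2*(-54)*(-1/33)*1090 - 1603/477) = √(39240/11 - 1603/477) = √(18699847/5247) = √10902010801/1749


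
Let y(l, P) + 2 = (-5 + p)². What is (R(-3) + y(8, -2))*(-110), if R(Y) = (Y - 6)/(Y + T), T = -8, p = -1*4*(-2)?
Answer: -860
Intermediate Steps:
p = 8 (p = -4*(-2) = 8)
y(l, P) = 7 (y(l, P) = -2 + (-5 + 8)² = -2 + 3² = -2 + 9 = 7)
R(Y) = (-6 + Y)/(-8 + Y) (R(Y) = (Y - 6)/(Y - 8) = (-6 + Y)/(-8 + Y))
(R(-3) + y(8, -2))*(-110) = ((-6 - 3)/(-8 - 3) + 7)*(-110) = (-9/(-11) + 7)*(-110) = (-1/11*(-9) + 7)*(-110) = (9/11 + 7)*(-110) = (86/11)*(-110) = -860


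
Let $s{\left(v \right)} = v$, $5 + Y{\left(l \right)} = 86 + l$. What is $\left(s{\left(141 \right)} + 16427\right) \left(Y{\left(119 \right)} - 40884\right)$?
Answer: $-674052512$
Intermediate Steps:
$Y{\left(l \right)} = 81 + l$ ($Y{\left(l \right)} = -5 + \left(86 + l\right) = 81 + l$)
$\left(s{\left(141 \right)} + 16427\right) \left(Y{\left(119 \right)} - 40884\right) = \left(141 + 16427\right) \left(\left(81 + 119\right) - 40884\right) = 16568 \left(200 - 40884\right) = 16568 \left(-40684\right) = -674052512$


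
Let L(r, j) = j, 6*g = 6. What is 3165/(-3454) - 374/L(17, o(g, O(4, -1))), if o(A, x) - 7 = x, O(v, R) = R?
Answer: -655393/10362 ≈ -63.250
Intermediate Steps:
g = 1 (g = (1/6)*6 = 1)
o(A, x) = 7 + x
3165/(-3454) - 374/L(17, o(g, O(4, -1))) = 3165/(-3454) - 374/(7 - 1) = 3165*(-1/3454) - 374/6 = -3165/3454 - 374*1/6 = -3165/3454 - 187/3 = -655393/10362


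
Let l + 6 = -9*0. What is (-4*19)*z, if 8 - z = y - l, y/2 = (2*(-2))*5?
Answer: -3192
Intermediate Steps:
y = -40 (y = 2*((2*(-2))*5) = 2*(-4*5) = 2*(-20) = -40)
l = -6 (l = -6 - 9*0 = -6 + 0 = -6)
z = 42 (z = 8 - (-40 - 1*(-6)) = 8 - (-40 + 6) = 8 - 1*(-34) = 8 + 34 = 42)
(-4*19)*z = -4*19*42 = -76*42 = -3192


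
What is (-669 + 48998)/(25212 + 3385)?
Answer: 48329/28597 ≈ 1.6900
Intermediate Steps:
(-669 + 48998)/(25212 + 3385) = 48329/28597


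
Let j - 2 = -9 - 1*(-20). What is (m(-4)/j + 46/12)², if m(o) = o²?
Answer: 156025/6084 ≈ 25.645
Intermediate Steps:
j = 13 (j = 2 + (-9 - 1*(-20)) = 2 + (-9 + 20) = 2 + 11 = 13)
(m(-4)/j + 46/12)² = ((-4)²/13 + 46/12)² = (16*(1/13) + 46*(1/12))² = (16/13 + 23/6)² = (395/78)² = 156025/6084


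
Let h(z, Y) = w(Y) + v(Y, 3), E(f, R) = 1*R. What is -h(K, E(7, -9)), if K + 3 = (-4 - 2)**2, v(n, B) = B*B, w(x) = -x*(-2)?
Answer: 9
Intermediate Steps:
w(x) = 2*x (w(x) = -(-2)*x = 2*x)
v(n, B) = B**2
E(f, R) = R
K = 33 (K = -3 + (-4 - 2)**2 = -3 + (-6)**2 = -3 + 36 = 33)
h(z, Y) = 9 + 2*Y (h(z, Y) = 2*Y + 3**2 = 2*Y + 9 = 9 + 2*Y)
-h(K, E(7, -9)) = -(9 + 2*(-9)) = -(9 - 18) = -1*(-9) = 9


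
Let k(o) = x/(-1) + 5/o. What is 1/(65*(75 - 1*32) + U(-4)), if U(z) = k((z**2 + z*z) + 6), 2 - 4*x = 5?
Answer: 76/212487 ≈ 0.00035767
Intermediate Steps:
x = -3/4 (x = 1/2 - 1/4*5 = 1/2 - 5/4 = -3/4 ≈ -0.75000)
k(o) = 3/4 + 5/o (k(o) = -3/4/(-1) + 5/o = -3/4*(-1) + 5/o = 3/4 + 5/o)
U(z) = 3/4 + 5/(6 + 2*z**2) (U(z) = 3/4 + 5/((z**2 + z*z) + 6) = 3/4 + 5/((z**2 + z**2) + 6) = 3/4 + 5/(2*z**2 + 6) = 3/4 + 5/(6 + 2*z**2))
1/(65*(75 - 1*32) + U(-4)) = 1/(65*(75 - 1*32) + (19 + 3*(-4)**2)/(4*(3 + (-4)**2))) = 1/(65*(75 - 32) + (19 + 3*16)/(4*(3 + 16))) = 1/(65*43 + (1/4)*(19 + 48)/19) = 1/(2795 + (1/4)*(1/19)*67) = 1/(2795 + 67/76) = 1/(212487/76) = 76/212487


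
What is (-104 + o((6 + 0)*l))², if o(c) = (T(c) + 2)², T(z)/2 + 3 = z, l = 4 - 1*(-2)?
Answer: 20430400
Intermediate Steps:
l = 6 (l = 4 + 2 = 6)
T(z) = -6 + 2*z
o(c) = (-4 + 2*c)² (o(c) = ((-6 + 2*c) + 2)² = (-4 + 2*c)²)
(-104 + o((6 + 0)*l))² = (-104 + 4*(-2 + (6 + 0)*6)²)² = (-104 + 4*(-2 + 6*6)²)² = (-104 + 4*(-2 + 36)²)² = (-104 + 4*34²)² = (-104 + 4*1156)² = (-104 + 4624)² = 4520² = 20430400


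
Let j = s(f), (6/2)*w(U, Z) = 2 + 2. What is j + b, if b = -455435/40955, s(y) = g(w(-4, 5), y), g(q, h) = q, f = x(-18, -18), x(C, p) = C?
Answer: -240497/24573 ≈ -9.7870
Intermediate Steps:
w(U, Z) = 4/3 (w(U, Z) = (2 + 2)/3 = (1/3)*4 = 4/3)
f = -18
s(y) = 4/3
j = 4/3 ≈ 1.3333
b = -91087/8191 (b = -455435*1/40955 = -91087/8191 ≈ -11.120)
j + b = 4/3 - 91087/8191 = -240497/24573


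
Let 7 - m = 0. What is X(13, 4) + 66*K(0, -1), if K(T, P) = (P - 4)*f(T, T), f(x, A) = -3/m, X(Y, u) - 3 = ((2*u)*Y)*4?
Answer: 3923/7 ≈ 560.43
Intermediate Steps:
m = 7 (m = 7 - 1*0 = 7 + 0 = 7)
X(Y, u) = 3 + 8*Y*u (X(Y, u) = 3 + ((2*u)*Y)*4 = 3 + (2*Y*u)*4 = 3 + 8*Y*u)
f(x, A) = -3/7
K(T, P) = 12/7 - 3*P/7 (K(T, P) = (P - 4)*(-3/7) = (-4 + P)*(-3/7) = 12/7 - 3*P/7)
X(13, 4) + 66*K(0, -1) = (3 + 8*13*4) + 66*(12/7 - 3/7*(-1)) = (3 + 416) + 66*(12/7 + 3/7) = 419 + 66*(15/7) = 419 + 990/7 = 3923/7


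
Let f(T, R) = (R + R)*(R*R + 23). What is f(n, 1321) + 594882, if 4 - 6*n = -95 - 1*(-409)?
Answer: 4611053970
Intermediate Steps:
n = -155/3 (n = ⅔ - (-95 - 1*(-409))/6 = ⅔ - (-95 + 409)/6 = ⅔ - ⅙*314 = ⅔ - 157/3 = -155/3 ≈ -51.667)
f(T, R) = 2*R*(23 + R²) (f(T, R) = (2*R)*(R² + 23) = (2*R)*(23 + R²) = 2*R*(23 + R²))
f(n, 1321) + 594882 = 2*1321*(23 + 1321²) + 594882 = 2*1321*(23 + 1745041) + 594882 = 2*1321*1745064 + 594882 = 4610459088 + 594882 = 4611053970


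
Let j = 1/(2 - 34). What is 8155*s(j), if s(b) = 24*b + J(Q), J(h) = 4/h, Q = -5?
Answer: -50561/4 ≈ -12640.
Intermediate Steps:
j = -1/32 (j = 1/(-32) = -1/32 ≈ -0.031250)
s(b) = -4/5 + 24*b (s(b) = 24*b + 4/(-5) = 24*b + 4*(-1/5) = 24*b - 4/5 = -4/5 + 24*b)
8155*s(j) = 8155*(-4/5 + 24*(-1/32)) = 8155*(-4/5 - 3/4) = 8155*(-31/20) = -50561/4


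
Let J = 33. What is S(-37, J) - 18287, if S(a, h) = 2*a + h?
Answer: -18328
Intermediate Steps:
S(a, h) = h + 2*a
S(-37, J) - 18287 = (33 + 2*(-37)) - 18287 = (33 - 74) - 18287 = -41 - 18287 = -18328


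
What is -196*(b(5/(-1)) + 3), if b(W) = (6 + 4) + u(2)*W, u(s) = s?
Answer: -588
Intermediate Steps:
b(W) = 10 + 2*W (b(W) = (6 + 4) + 2*W = 10 + 2*W)
-196*(b(5/(-1)) + 3) = -196*((10 + 2*(5/(-1))) + 3) = -196*((10 + 2*(5*(-1))) + 3) = -196*((10 + 2*(-5)) + 3) = -196*((10 - 10) + 3) = -196*(0 + 3) = -196*3 = -588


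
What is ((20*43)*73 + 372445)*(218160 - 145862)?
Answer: 31465897050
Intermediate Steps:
((20*43)*73 + 372445)*(218160 - 145862) = (860*73 + 372445)*72298 = (62780 + 372445)*72298 = 435225*72298 = 31465897050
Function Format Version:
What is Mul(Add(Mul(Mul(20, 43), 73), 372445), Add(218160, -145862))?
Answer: 31465897050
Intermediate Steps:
Mul(Add(Mul(Mul(20, 43), 73), 372445), Add(218160, -145862)) = Mul(Add(Mul(860, 73), 372445), 72298) = Mul(Add(62780, 372445), 72298) = Mul(435225, 72298) = 31465897050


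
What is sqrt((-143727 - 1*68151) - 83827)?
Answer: I*sqrt(295705) ≈ 543.79*I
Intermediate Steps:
sqrt((-143727 - 1*68151) - 83827) = sqrt((-143727 - 68151) - 83827) = sqrt(-211878 - 83827) = sqrt(-295705) = I*sqrt(295705)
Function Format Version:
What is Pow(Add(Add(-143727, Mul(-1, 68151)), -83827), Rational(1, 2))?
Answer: Mul(I, Pow(295705, Rational(1, 2))) ≈ Mul(543.79, I)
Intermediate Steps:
Pow(Add(Add(-143727, Mul(-1, 68151)), -83827), Rational(1, 2)) = Pow(Add(Add(-143727, -68151), -83827), Rational(1, 2)) = Pow(Add(-211878, -83827), Rational(1, 2)) = Pow(-295705, Rational(1, 2)) = Mul(I, Pow(295705, Rational(1, 2)))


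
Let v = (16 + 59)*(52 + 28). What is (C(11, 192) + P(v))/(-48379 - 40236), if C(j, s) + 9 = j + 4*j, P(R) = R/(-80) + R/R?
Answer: 28/88615 ≈ 0.00031597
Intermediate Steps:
v = 6000 (v = 75*80 = 6000)
P(R) = 1 - R/80 (P(R) = R*(-1/80) + 1 = -R/80 + 1 = 1 - R/80)
C(j, s) = -9 + 5*j (C(j, s) = -9 + (j + 4*j) = -9 + 5*j)
(C(11, 192) + P(v))/(-48379 - 40236) = ((-9 + 5*11) + (1 - 1/80*6000))/(-48379 - 40236) = ((-9 + 55) + (1 - 75))/(-88615) = (46 - 74)*(-1/88615) = -28*(-1/88615) = 28/88615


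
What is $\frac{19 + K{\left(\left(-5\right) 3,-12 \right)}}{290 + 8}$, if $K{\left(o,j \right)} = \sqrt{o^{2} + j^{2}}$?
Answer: $\frac{19}{298} + \frac{3 \sqrt{41}}{298} \approx 0.12822$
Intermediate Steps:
$K{\left(o,j \right)} = \sqrt{j^{2} + o^{2}}$
$\frac{19 + K{\left(\left(-5\right) 3,-12 \right)}}{290 + 8} = \frac{19 + \sqrt{\left(-12\right)^{2} + \left(\left(-5\right) 3\right)^{2}}}{290 + 8} = \frac{19 + \sqrt{144 + \left(-15\right)^{2}}}{298} = \left(19 + \sqrt{144 + 225}\right) \frac{1}{298} = \left(19 + \sqrt{369}\right) \frac{1}{298} = \left(19 + 3 \sqrt{41}\right) \frac{1}{298} = \frac{19}{298} + \frac{3 \sqrt{41}}{298}$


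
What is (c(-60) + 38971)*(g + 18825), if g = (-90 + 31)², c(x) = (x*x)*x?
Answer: -3948808874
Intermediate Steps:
c(x) = x³ (c(x) = x²*x = x³)
g = 3481 (g = (-59)² = 3481)
(c(-60) + 38971)*(g + 18825) = ((-60)³ + 38971)*(3481 + 18825) = (-216000 + 38971)*22306 = -177029*22306 = -3948808874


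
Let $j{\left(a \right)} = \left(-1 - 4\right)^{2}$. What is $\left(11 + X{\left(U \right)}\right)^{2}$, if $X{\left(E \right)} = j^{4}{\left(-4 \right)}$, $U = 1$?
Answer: $152596484496$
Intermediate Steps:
$j{\left(a \right)} = 25$ ($j{\left(a \right)} = \left(-5\right)^{2} = 25$)
$X{\left(E \right)} = 390625$ ($X{\left(E \right)} = 25^{4} = 390625$)
$\left(11 + X{\left(U \right)}\right)^{2} = \left(11 + 390625\right)^{2} = 390636^{2} = 152596484496$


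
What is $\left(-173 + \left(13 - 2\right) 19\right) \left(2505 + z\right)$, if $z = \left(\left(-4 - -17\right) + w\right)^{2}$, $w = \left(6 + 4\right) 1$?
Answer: $109224$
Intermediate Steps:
$w = 10$ ($w = 10 \cdot 1 = 10$)
$z = 529$ ($z = \left(\left(-4 - -17\right) + 10\right)^{2} = \left(\left(-4 + 17\right) + 10\right)^{2} = \left(13 + 10\right)^{2} = 23^{2} = 529$)
$\left(-173 + \left(13 - 2\right) 19\right) \left(2505 + z\right) = \left(-173 + \left(13 - 2\right) 19\right) \left(2505 + 529\right) = \left(-173 + 11 \cdot 19\right) 3034 = \left(-173 + 209\right) 3034 = 36 \cdot 3034 = 109224$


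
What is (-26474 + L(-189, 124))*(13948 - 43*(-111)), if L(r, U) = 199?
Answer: -491894275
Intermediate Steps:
(-26474 + L(-189, 124))*(13948 - 43*(-111)) = (-26474 + 199)*(13948 - 43*(-111)) = -26275*(13948 + 4773) = -26275*18721 = -491894275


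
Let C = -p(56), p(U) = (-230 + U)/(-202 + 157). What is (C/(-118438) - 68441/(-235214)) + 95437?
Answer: 19940387759696521/208937067990 ≈ 95437.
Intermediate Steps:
p(U) = 46/9 - U/45 (p(U) = (-230 + U)/(-45) = (-230 + U)*(-1/45) = 46/9 - U/45)
C = -58/15 (C = -(46/9 - 1/45*56) = -(46/9 - 56/45) = -1*58/15 = -58/15 ≈ -3.8667)
(C/(-118438) - 68441/(-235214)) + 95437 = (-58/15/(-118438) - 68441/(-235214)) + 95437 = (-58/15*(-1/118438) - 68441*(-1/235214)) + 95437 = (29/888285 + 68441/235214) + 95437 = 60801934891/208937067990 + 95437 = 19940387759696521/208937067990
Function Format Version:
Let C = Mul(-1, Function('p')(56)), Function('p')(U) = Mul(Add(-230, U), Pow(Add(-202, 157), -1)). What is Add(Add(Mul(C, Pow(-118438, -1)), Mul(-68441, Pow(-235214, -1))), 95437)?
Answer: Rational(19940387759696521, 208937067990) ≈ 95437.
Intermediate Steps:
Function('p')(U) = Add(Rational(46, 9), Mul(Rational(-1, 45), U)) (Function('p')(U) = Mul(Add(-230, U), Pow(-45, -1)) = Mul(Add(-230, U), Rational(-1, 45)) = Add(Rational(46, 9), Mul(Rational(-1, 45), U)))
C = Rational(-58, 15) (C = Mul(-1, Add(Rational(46, 9), Mul(Rational(-1, 45), 56))) = Mul(-1, Add(Rational(46, 9), Rational(-56, 45))) = Mul(-1, Rational(58, 15)) = Rational(-58, 15) ≈ -3.8667)
Add(Add(Mul(C, Pow(-118438, -1)), Mul(-68441, Pow(-235214, -1))), 95437) = Add(Add(Mul(Rational(-58, 15), Pow(-118438, -1)), Mul(-68441, Pow(-235214, -1))), 95437) = Add(Add(Mul(Rational(-58, 15), Rational(-1, 118438)), Mul(-68441, Rational(-1, 235214))), 95437) = Add(Add(Rational(29, 888285), Rational(68441, 235214)), 95437) = Add(Rational(60801934891, 208937067990), 95437) = Rational(19940387759696521, 208937067990)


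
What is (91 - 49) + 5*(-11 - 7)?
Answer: -48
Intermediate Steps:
(91 - 49) + 5*(-11 - 7) = 42 + 5*(-18) = 42 - 90 = -48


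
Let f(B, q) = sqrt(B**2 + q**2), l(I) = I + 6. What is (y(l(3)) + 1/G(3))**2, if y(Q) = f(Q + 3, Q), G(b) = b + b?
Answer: 8281/36 ≈ 230.03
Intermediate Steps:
l(I) = 6 + I
G(b) = 2*b
y(Q) = sqrt(Q**2 + (3 + Q)**2) (y(Q) = sqrt((Q + 3)**2 + Q**2) = sqrt((3 + Q)**2 + Q**2) = sqrt(Q**2 + (3 + Q)**2))
(y(l(3)) + 1/G(3))**2 = (sqrt((6 + 3)**2 + (3 + (6 + 3))**2) + 1/(2*3))**2 = (sqrt(9**2 + (3 + 9)**2) + 1/6)**2 = (sqrt(81 + 12**2) + 1/6)**2 = (sqrt(81 + 144) + 1/6)**2 = (sqrt(225) + 1/6)**2 = (15 + 1/6)**2 = (91/6)**2 = 8281/36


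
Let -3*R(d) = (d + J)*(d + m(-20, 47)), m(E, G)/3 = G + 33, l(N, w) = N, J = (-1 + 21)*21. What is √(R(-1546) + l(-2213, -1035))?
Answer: I*√4431585/3 ≈ 701.71*I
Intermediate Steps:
J = 420 (J = 20*21 = 420)
m(E, G) = 99 + 3*G (m(E, G) = 3*(G + 33) = 3*(33 + G) = 99 + 3*G)
R(d) = -(240 + d)*(420 + d)/3 (R(d) = -(d + 420)*(d + (99 + 3*47))/3 = -(420 + d)*(d + (99 + 141))/3 = -(420 + d)*(d + 240)/3 = -(420 + d)*(240 + d)/3 = -(240 + d)*(420 + d)/3)
√(R(-1546) + l(-2213, -1035)) = √((-33600 - 220*(-1546) - ⅓*(-1546)²) - 2213) = √((-33600 + 340120 - ⅓*2390116) - 2213) = √((-33600 + 340120 - 2390116/3) - 2213) = √(-1470556/3 - 2213) = √(-1477195/3) = I*√4431585/3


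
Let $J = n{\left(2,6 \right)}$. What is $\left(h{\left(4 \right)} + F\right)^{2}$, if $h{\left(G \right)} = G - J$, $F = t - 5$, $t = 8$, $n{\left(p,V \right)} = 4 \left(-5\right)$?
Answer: $729$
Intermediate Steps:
$n{\left(p,V \right)} = -20$
$J = -20$
$F = 3$ ($F = 8 - 5 = 3$)
$h{\left(G \right)} = 20 + G$ ($h{\left(G \right)} = G - -20 = G + 20 = 20 + G$)
$\left(h{\left(4 \right)} + F\right)^{2} = \left(\left(20 + 4\right) + 3\right)^{2} = \left(24 + 3\right)^{2} = 27^{2} = 729$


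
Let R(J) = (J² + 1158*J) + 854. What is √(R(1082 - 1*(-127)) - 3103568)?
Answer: 3*I*√26779 ≈ 490.93*I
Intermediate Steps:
R(J) = 854 + J² + 1158*J
√(R(1082 - 1*(-127)) - 3103568) = √((854 + (1082 - 1*(-127))² + 1158*(1082 - 1*(-127))) - 3103568) = √((854 + (1082 + 127)² + 1158*(1082 + 127)) - 3103568) = √((854 + 1209² + 1158*1209) - 3103568) = √((854 + 1461681 + 1400022) - 3103568) = √(2862557 - 3103568) = √(-241011) = 3*I*√26779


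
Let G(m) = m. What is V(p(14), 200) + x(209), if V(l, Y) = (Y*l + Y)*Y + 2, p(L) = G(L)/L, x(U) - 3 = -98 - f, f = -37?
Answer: 79944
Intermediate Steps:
x(U) = -58 (x(U) = 3 + (-98 - 1*(-37)) = 3 + (-98 + 37) = 3 - 61 = -58)
p(L) = 1 (p(L) = L/L = 1)
V(l, Y) = 2 + Y*(Y + Y*l) (V(l, Y) = (Y + Y*l)*Y + 2 = Y*(Y + Y*l) + 2 = 2 + Y*(Y + Y*l))
V(p(14), 200) + x(209) = (2 + 200**2 + 1*200**2) - 58 = (2 + 40000 + 1*40000) - 58 = (2 + 40000 + 40000) - 58 = 80002 - 58 = 79944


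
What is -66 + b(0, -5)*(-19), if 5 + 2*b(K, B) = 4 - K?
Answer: -113/2 ≈ -56.500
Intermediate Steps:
b(K, B) = -½ - K/2 (b(K, B) = -5/2 + (4 - K)/2 = -5/2 + (2 - K/2) = -½ - K/2)
-66 + b(0, -5)*(-19) = -66 + (-½ - ½*0)*(-19) = -66 + (-½ + 0)*(-19) = -66 - ½*(-19) = -66 + 19/2 = -113/2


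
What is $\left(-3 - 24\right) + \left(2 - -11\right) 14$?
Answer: $155$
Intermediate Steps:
$\left(-3 - 24\right) + \left(2 - -11\right) 14 = \left(-3 - 24\right) + \left(2 + 11\right) 14 = -27 + 13 \cdot 14 = -27 + 182 = 155$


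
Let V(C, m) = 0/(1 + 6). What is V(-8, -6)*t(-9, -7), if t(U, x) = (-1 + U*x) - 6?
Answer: 0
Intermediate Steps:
t(U, x) = -7 + U*x
V(C, m) = 0 (V(C, m) = 0/7 = 0*(⅐) = 0)
V(-8, -6)*t(-9, -7) = 0*(-7 - 9*(-7)) = 0*(-7 + 63) = 0*56 = 0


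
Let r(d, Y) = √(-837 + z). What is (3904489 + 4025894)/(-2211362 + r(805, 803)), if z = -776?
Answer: -5845649203882/1630040632219 - 2643461*I*√1613/1630040632219 ≈ -3.5862 - 6.5132e-5*I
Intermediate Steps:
r(d, Y) = I*√1613 (r(d, Y) = √(-837 - 776) = √(-1613) = I*√1613)
(3904489 + 4025894)/(-2211362 + r(805, 803)) = (3904489 + 4025894)/(-2211362 + I*√1613) = 7930383/(-2211362 + I*√1613)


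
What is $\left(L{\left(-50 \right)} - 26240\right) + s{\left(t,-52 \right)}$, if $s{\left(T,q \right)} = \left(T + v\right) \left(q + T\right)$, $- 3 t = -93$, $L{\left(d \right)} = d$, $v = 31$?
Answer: $-27592$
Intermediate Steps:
$t = 31$ ($t = \left(- \frac{1}{3}\right) \left(-93\right) = 31$)
$s{\left(T,q \right)} = \left(31 + T\right) \left(T + q\right)$ ($s{\left(T,q \right)} = \left(T + 31\right) \left(q + T\right) = \left(31 + T\right) \left(T + q\right)$)
$\left(L{\left(-50 \right)} - 26240\right) + s{\left(t,-52 \right)} = \left(-50 - 26240\right) + \left(31^{2} + 31 \cdot 31 + 31 \left(-52\right) + 31 \left(-52\right)\right) = -26290 + \left(961 + 961 - 1612 - 1612\right) = -26290 - 1302 = -27592$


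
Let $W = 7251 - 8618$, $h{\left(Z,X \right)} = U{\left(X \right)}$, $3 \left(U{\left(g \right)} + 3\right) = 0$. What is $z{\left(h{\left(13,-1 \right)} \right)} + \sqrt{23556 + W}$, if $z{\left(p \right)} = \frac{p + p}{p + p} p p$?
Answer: $9 + \sqrt{22189} \approx 157.96$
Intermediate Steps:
$U{\left(g \right)} = -3$ ($U{\left(g \right)} = -3 + \frac{1}{3} \cdot 0 = -3 + 0 = -3$)
$h{\left(Z,X \right)} = -3$
$z{\left(p \right)} = p^{2}$ ($z{\left(p \right)} = \frac{2 p}{2 p} p p = 2 p \frac{1}{2 p} p p = 1 p p = p p = p^{2}$)
$W = -1367$ ($W = 7251 - 8618 = -1367$)
$z{\left(h{\left(13,-1 \right)} \right)} + \sqrt{23556 + W} = \left(-3\right)^{2} + \sqrt{23556 - 1367} = 9 + \sqrt{22189}$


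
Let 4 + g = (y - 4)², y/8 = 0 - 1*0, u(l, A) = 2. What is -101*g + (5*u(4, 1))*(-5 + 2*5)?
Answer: -1162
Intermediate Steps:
y = 0 (y = 8*(0 - 1*0) = 8*(0 + 0) = 8*0 = 0)
g = 12 (g = -4 + (0 - 4)² = -4 + (-4)² = -4 + 16 = 12)
-101*g + (5*u(4, 1))*(-5 + 2*5) = -101*12 + (5*2)*(-5 + 2*5) = -1212 + 10*(-5 + 10) = -1212 + 10*5 = -1212 + 50 = -1162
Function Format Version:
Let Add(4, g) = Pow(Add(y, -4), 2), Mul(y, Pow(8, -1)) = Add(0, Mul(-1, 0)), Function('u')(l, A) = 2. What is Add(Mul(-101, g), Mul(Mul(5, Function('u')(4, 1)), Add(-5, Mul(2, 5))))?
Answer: -1162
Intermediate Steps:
y = 0 (y = Mul(8, Add(0, Mul(-1, 0))) = Mul(8, Add(0, 0)) = Mul(8, 0) = 0)
g = 12 (g = Add(-4, Pow(Add(0, -4), 2)) = Add(-4, Pow(-4, 2)) = Add(-4, 16) = 12)
Add(Mul(-101, g), Mul(Mul(5, Function('u')(4, 1)), Add(-5, Mul(2, 5)))) = Add(Mul(-101, 12), Mul(Mul(5, 2), Add(-5, Mul(2, 5)))) = Add(-1212, Mul(10, Add(-5, 10))) = Add(-1212, Mul(10, 5)) = Add(-1212, 50) = -1162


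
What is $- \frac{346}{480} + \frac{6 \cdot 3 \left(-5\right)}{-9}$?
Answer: $\frac{2227}{240} \approx 9.2792$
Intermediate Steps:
$- \frac{346}{480} + \frac{6 \cdot 3 \left(-5\right)}{-9} = \left(-346\right) \frac{1}{480} + 18 \left(-5\right) \left(- \frac{1}{9}\right) = - \frac{173}{240} - -10 = - \frac{173}{240} + 10 = \frac{2227}{240}$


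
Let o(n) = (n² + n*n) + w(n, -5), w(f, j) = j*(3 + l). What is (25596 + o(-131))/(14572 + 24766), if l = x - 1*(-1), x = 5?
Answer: 59873/39338 ≈ 1.5220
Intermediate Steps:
l = 6 (l = 5 - 1*(-1) = 5 + 1 = 6)
w(f, j) = 9*j (w(f, j) = j*(3 + 6) = j*9 = 9*j)
o(n) = -45 + 2*n² (o(n) = (n² + n*n) + 9*(-5) = (n² + n²) - 45 = 2*n² - 45 = -45 + 2*n²)
(25596 + o(-131))/(14572 + 24766) = (25596 + (-45 + 2*(-131)²))/(14572 + 24766) = (25596 + (-45 + 2*17161))/39338 = (25596 + (-45 + 34322))*(1/39338) = (25596 + 34277)*(1/39338) = 59873*(1/39338) = 59873/39338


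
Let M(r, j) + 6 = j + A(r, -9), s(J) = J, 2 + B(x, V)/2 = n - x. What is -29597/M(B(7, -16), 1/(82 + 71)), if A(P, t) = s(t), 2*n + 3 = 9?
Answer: 4528341/2294 ≈ 1974.0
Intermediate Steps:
n = 3 (n = -3/2 + (1/2)*9 = -3/2 + 9/2 = 3)
B(x, V) = 2 - 2*x (B(x, V) = -4 + 2*(3 - x) = -4 + (6 - 2*x) = 2 - 2*x)
A(P, t) = t
M(r, j) = -15 + j (M(r, j) = -6 + (j - 9) = -6 + (-9 + j) = -15 + j)
-29597/M(B(7, -16), 1/(82 + 71)) = -29597/(-15 + 1/(82 + 71)) = -29597/(-15 + 1/153) = -29597/(-2294/153) = -29597*(-153/2294) = 4528341/2294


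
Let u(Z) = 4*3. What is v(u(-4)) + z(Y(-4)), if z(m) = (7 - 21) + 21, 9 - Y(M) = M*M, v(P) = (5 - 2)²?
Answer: 16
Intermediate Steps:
u(Z) = 12
v(P) = 9 (v(P) = 3² = 9)
Y(M) = 9 - M² (Y(M) = 9 - M*M = 9 - M²)
z(m) = 7 (z(m) = -14 + 21 = 7)
v(u(-4)) + z(Y(-4)) = 9 + 7 = 16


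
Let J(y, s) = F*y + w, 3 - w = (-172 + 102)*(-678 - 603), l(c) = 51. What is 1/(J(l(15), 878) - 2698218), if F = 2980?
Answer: -1/2635905 ≈ -3.7938e-7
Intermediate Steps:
w = -89667 (w = 3 - (-172 + 102)*(-678 - 603) = 3 - (-70)*(-1281) = 3 - 1*89670 = 3 - 89670 = -89667)
J(y, s) = -89667 + 2980*y (J(y, s) = 2980*y - 89667 = -89667 + 2980*y)
1/(J(l(15), 878) - 2698218) = 1/((-89667 + 2980*51) - 2698218) = 1/((-89667 + 151980) - 2698218) = 1/(62313 - 2698218) = 1/(-2635905) = -1/2635905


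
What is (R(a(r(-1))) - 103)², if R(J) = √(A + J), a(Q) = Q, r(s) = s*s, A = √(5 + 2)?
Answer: (103 - √(1 + √7))² ≈ 10219.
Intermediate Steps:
A = √7 ≈ 2.6458
r(s) = s²
R(J) = √(J + √7) (R(J) = √(√7 + J) = √(J + √7))
(R(a(r(-1))) - 103)² = (√((-1)² + √7) - 103)² = (√(1 + √7) - 103)² = (-103 + √(1 + √7))²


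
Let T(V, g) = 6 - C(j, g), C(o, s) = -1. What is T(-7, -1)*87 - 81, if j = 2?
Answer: 528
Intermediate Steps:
T(V, g) = 7 (T(V, g) = 6 - 1*(-1) = 6 + 1 = 7)
T(-7, -1)*87 - 81 = 7*87 - 81 = 609 - 81 = 528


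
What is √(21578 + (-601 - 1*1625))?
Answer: 2*√4838 ≈ 139.11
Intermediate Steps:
√(21578 + (-601 - 1*1625)) = √(21578 + (-601 - 1625)) = √(21578 - 2226) = √19352 = 2*√4838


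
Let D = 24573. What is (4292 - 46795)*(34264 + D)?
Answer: -2500749011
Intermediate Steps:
(4292 - 46795)*(34264 + D) = (4292 - 46795)*(34264 + 24573) = -42503*58837 = -2500749011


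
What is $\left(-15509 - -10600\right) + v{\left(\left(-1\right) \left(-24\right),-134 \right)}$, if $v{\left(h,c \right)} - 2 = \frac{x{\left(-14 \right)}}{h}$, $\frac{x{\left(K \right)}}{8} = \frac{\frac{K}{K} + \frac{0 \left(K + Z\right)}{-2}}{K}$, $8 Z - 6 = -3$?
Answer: $- \frac{206095}{42} \approx -4907.0$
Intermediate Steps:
$Z = \frac{3}{8}$ ($Z = \frac{3}{4} + \frac{1}{8} \left(-3\right) = \frac{3}{4} - \frac{3}{8} = \frac{3}{8} \approx 0.375$)
$x{\left(K \right)} = \frac{8}{K}$ ($x{\left(K \right)} = 8 \frac{\frac{K}{K} + \frac{0 \left(K + \frac{3}{8}\right)}{-2}}{K} = 8 \frac{1 + 0 \left(\frac{3}{8} + K\right) \left(- \frac{1}{2}\right)}{K} = 8 \frac{1 + 0 \left(- \frac{1}{2}\right)}{K} = 8 \frac{1 + 0}{K} = 8 \cdot 1 \frac{1}{K} = \frac{8}{K}$)
$v{\left(h,c \right)} = 2 - \frac{4}{7 h}$ ($v{\left(h,c \right)} = 2 + \frac{8 \frac{1}{-14}}{h} = 2 + \frac{8 \left(- \frac{1}{14}\right)}{h} = 2 - \frac{4}{7 h}$)
$\left(-15509 - -10600\right) + v{\left(\left(-1\right) \left(-24\right),-134 \right)} = \left(-15509 - -10600\right) + \left(2 - \frac{4}{7 \left(\left(-1\right) \left(-24\right)\right)}\right) = \left(-15509 + 10600\right) + \left(2 - \frac{4}{7 \cdot 24}\right) = -4909 + \left(2 - \frac{1}{42}\right) = -4909 + \frac{83}{42} = - \frac{206095}{42}$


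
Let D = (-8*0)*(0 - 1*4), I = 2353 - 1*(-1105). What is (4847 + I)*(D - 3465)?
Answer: -28776825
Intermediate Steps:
I = 3458 (I = 2353 + 1105 = 3458)
D = 0 (D = 0*(0 - 4) = 0*(-4) = 0)
(4847 + I)*(D - 3465) = (4847 + 3458)*(0 - 3465) = 8305*(-3465) = -28776825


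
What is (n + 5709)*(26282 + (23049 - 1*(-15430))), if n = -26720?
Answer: -1360693371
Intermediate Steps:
(n + 5709)*(26282 + (23049 - 1*(-15430))) = (-26720 + 5709)*(26282 + (23049 - 1*(-15430))) = -21011*(26282 + (23049 + 15430)) = -21011*(26282 + 38479) = -21011*64761 = -1360693371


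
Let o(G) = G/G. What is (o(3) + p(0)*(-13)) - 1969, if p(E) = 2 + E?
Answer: -1994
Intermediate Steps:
o(G) = 1
(o(3) + p(0)*(-13)) - 1969 = (1 + (2 + 0)*(-13)) - 1969 = (1 + 2*(-13)) - 1969 = (1 - 26) - 1969 = -25 - 1969 = -1994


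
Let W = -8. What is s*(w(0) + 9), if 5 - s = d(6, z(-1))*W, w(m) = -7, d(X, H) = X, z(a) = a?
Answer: 106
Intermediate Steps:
s = 53 (s = 5 - 6*(-8) = 5 - 1*(-48) = 5 + 48 = 53)
s*(w(0) + 9) = 53*(-7 + 9) = 53*2 = 106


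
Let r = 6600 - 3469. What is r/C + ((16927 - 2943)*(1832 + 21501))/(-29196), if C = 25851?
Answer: -702899753933/62895483 ≈ -11176.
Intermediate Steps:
r = 3131
r/C + ((16927 - 2943)*(1832 + 21501))/(-29196) = 3131/25851 + ((16927 - 2943)*(1832 + 21501))/(-29196) = 3131*(1/25851) + (13984*23333)*(-1/29196) = 3131/25851 + 326288672*(-1/29196) = 3131/25851 - 81572168/7299 = -702899753933/62895483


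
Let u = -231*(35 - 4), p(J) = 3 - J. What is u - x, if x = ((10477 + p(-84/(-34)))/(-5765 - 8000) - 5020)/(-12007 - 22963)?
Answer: -29300373382034/4091577425 ≈ -7161.1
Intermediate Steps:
u = -7161 (u = -231*31 = -7161)
x = 587441609/4091577425 (x = ((10477 + (3 - (-84)/(-34)))/(-5765 - 8000) - 5020)/(-12007 - 22963) = ((10477 + (3 - (-84)*(-1)/34))/(-13765) - 5020)/(-34970) = ((10477 + (3 - 1*42/17))*(-1/13765) - 5020)*(-1/34970) = ((10477 + (3 - 42/17))*(-1/13765) - 5020)*(-1/34970) = ((10477 + 9/17)*(-1/13765) - 5020)*(-1/34970) = ((178118/17)*(-1/13765) - 5020)*(-1/34970) = (-178118/234005 - 5020)*(-1/34970) = -1174883218/234005*(-1/34970) = 587441609/4091577425 ≈ 0.14357)
u - x = -7161 - 1*587441609/4091577425 = -7161 - 587441609/4091577425 = -29300373382034/4091577425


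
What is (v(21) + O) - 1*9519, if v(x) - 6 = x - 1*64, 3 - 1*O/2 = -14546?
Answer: 19542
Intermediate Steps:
O = 29098 (O = 6 - 2*(-14546) = 6 + 29092 = 29098)
v(x) = -58 + x (v(x) = 6 + (x - 1*64) = 6 + (x - 64) = 6 + (-64 + x) = -58 + x)
(v(21) + O) - 1*9519 = ((-58 + 21) + 29098) - 1*9519 = (-37 + 29098) - 9519 = 29061 - 9519 = 19542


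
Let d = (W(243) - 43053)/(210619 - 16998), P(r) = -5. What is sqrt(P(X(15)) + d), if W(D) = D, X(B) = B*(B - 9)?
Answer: I*sqrt(195734373215)/193621 ≈ 2.285*I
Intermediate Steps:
X(B) = B*(-9 + B)
d = -42810/193621 (d = (243 - 43053)/(210619 - 16998) = -42810/193621 ≈ -0.22110)
sqrt(P(X(15)) + d) = sqrt(-5 - 42810/193621) = sqrt(-1010915/193621) = I*sqrt(195734373215)/193621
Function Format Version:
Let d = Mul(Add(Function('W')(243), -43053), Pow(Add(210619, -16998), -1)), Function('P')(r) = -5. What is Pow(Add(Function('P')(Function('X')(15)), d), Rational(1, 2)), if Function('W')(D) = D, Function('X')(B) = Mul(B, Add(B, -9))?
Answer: Mul(Rational(1, 193621), I, Pow(195734373215, Rational(1, 2))) ≈ Mul(2.2850, I)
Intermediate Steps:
Function('X')(B) = Mul(B, Add(-9, B))
d = Rational(-42810, 193621) (d = Mul(Add(243, -43053), Pow(Add(210619, -16998), -1)) = Mul(-42810, Pow(193621, -1)) = Mul(-42810, Rational(1, 193621)) = Rational(-42810, 193621) ≈ -0.22110)
Pow(Add(Function('P')(Function('X')(15)), d), Rational(1, 2)) = Pow(Add(-5, Rational(-42810, 193621)), Rational(1, 2)) = Pow(Rational(-1010915, 193621), Rational(1, 2)) = Mul(Rational(1, 193621), I, Pow(195734373215, Rational(1, 2)))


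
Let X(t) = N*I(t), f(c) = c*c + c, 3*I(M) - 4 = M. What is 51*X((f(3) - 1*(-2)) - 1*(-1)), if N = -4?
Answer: -1292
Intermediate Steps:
I(M) = 4/3 + M/3
f(c) = c + c² (f(c) = c² + c = c + c²)
X(t) = -16/3 - 4*t/3 (X(t) = -4*(4/3 + t/3) = -16/3 - 4*t/3)
51*X((f(3) - 1*(-2)) - 1*(-1)) = 51*(-16/3 - 4*((3*(1 + 3) - 1*(-2)) - 1*(-1))/3) = 51*(-16/3 - 4*((3*4 + 2) + 1)/3) = 51*(-16/3 - 4*((12 + 2) + 1)/3) = 51*(-16/3 - 4*(14 + 1)/3) = 51*(-16/3 - 4/3*15) = 51*(-16/3 - 20) = 51*(-76/3) = -1292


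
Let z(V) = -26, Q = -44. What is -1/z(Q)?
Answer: 1/26 ≈ 0.038462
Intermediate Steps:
-1/z(Q) = -1/(-26) = -1*(-1/26) = 1/26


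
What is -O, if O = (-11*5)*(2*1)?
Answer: 110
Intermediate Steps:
O = -110 (O = -55*2 = -110)
-O = -1*(-110) = 110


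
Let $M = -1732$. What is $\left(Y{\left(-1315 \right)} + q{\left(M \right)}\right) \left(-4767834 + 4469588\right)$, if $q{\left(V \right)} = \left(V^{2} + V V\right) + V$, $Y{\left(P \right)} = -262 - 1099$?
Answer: $-1788448542530$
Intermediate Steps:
$Y{\left(P \right)} = -1361$
$q{\left(V \right)} = V + 2 V^{2}$ ($q{\left(V \right)} = \left(V^{2} + V^{2}\right) + V = 2 V^{2} + V = V + 2 V^{2}$)
$\left(Y{\left(-1315 \right)} + q{\left(M \right)}\right) \left(-4767834 + 4469588\right) = \left(-1361 - 1732 \left(1 + 2 \left(-1732\right)\right)\right) \left(-4767834 + 4469588\right) = \left(-1361 - 1732 \left(1 - 3464\right)\right) \left(-298246\right) = \left(-1361 - -5997916\right) \left(-298246\right) = \left(-1361 + 5997916\right) \left(-298246\right) = 5996555 \left(-298246\right) = -1788448542530$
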